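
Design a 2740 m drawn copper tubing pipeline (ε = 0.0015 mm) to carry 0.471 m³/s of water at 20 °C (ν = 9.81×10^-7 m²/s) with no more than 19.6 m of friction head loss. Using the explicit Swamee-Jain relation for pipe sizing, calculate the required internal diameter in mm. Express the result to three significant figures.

Swamee-Jain (Type III): D = 0.66·[ε^1.25·(LQ²/(gh_f))^4.75 + ν·Q^9.4·(L/(gh_f))^5.2]^0.04
LQ²/(gh_f) = 3.161; L/(gh_f) = 14.25
Term 1 = ε^1.25·(…)^4.75 = 1.24×10^-5; Term 2 = ν·Q^9.4·(…)^5.2 = 8.28×10^-4
D = 0.66·(1.24×10^-5 + 8.28×10^-4)^0.04 = 0.4972 m = 497 mm
Check: V = 2.43 m/s, Re = 1.23×10^6, f = 0.01130, h_f = 18.7 m ≈ 19.6 m ✓

D ≈ 497 mm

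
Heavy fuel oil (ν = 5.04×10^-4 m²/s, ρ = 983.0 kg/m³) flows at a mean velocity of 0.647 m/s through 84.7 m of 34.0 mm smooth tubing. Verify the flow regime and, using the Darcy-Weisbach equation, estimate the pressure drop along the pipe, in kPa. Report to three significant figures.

Re = VD/ν = 0.647·0.03400/5.04×10^-4 = 43.6 → laminar (Re < 2300)
f = 64/Re = 1.466
h_f = f(L/D)V²/(2g) = 1.466·(84.7/0.03400)·0.647²/(2·9.81) = 77.94 m
Δp = ρg·h_f = 983.0·9.81·77.94 = 751.6 kPa

Δp ≈ 752 kPa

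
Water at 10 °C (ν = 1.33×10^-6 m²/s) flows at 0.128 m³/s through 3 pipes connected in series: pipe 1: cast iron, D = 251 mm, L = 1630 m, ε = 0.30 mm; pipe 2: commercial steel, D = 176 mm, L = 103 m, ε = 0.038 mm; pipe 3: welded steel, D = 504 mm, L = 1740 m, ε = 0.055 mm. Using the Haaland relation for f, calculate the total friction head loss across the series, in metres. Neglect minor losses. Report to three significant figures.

Pipe 1: V = 2.587 m/s, Re = 4.88×10^5, ε/D = 0.00120, f = 0.02103, h_1 = f(L/D)V²/2g = 46.58 m
Pipe 2: V = 5.261 m/s, Re = 6.96×10^5, ε/D = 2.16×10^-4, f = 0.01508, h_2 = f(L/D)V²/2g = 12.45 m
Pipe 3: V = 0.6416 m/s, Re = 2.43×10^5, ε/D = 1.09×10^-4, f = 0.01578, h_3 = f(L/D)V²/2g = 1.143 m
Series → Q common, losses add: H = Σh = 60.17 m

H ≈ 60.2 m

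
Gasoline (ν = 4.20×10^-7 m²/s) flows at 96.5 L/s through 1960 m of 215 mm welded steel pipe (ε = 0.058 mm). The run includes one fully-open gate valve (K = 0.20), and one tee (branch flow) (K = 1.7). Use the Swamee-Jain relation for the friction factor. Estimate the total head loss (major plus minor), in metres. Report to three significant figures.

V = 4Q/(πD²) = 2.658 m/s; V²/2g = 0.3601 m
Re = 1.36×10^6, ε/D = 2.70×10^-4 → f = 0.01528 (Swamee-Jain)
Major: h_f = f(L/D)·V²/2g = 0.01528·9116·0.3601 = 50.17 m
Minor: ΣK = 1.90; h_m = ΣK·V²/2g = 0.6842 m
Total H_L = 50.17 + 0.6842 = 50.85 m

H_L ≈ 50.9 m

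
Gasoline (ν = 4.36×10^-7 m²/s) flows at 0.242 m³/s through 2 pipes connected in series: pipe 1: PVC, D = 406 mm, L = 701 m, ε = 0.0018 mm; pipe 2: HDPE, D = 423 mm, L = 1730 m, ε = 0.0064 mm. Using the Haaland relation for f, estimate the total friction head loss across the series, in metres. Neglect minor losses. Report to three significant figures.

Pipe 1: V = 1.869 m/s, Re = 1.74×10^6, ε/D = 4.43×10^-6, f = 0.01069, h_1 = f(L/D)V²/2g = 3.287 m
Pipe 2: V = 1.722 m/s, Re = 1.67×10^6, ε/D = 1.51×10^-5, f = 0.01105, h_2 = f(L/D)V²/2g = 6.828 m
Series → Q common, losses add: H = Σh = 10.11 m

H ≈ 10.1 m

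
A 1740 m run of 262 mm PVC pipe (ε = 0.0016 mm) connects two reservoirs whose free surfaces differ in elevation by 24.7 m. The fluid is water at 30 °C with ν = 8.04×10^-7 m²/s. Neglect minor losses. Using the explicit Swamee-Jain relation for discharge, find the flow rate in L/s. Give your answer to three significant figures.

Swamee-Jain (Type II): Q = -0.965·√(gD⁵h_f/L)·ln[ε/(3.7D) + √(3.17ν²L/(gD³h_f))]
√(gD⁵h_f/L) = √(9.81·0.262⁵·24.7/1740) = 0.01311
ε/(3.7D) = 1.65×10^-6; √(3.17ν²L/(gD³h_f)) = 2.86×10^-5
Q = -0.965·0.01311·ln(3.025×10^-5) = 0.1317 m³/s
Check: V = 2.44 m/s, Re = 7.96×10^5, f = 0.01220, h_f = 24.6 m ≈ 24.7 m ✓

Q ≈ 132 L/s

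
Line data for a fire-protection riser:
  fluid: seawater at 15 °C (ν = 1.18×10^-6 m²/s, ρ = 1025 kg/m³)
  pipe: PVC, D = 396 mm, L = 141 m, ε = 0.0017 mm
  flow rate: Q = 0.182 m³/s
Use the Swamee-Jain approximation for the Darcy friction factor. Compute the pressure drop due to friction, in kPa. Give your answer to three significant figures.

Δp ≈ 5.25 kPa

V = 4Q/(πD²) = 4·0.182/(π·0.396²) = 1.478 m/s
Re = VD/ν = 1.478·0.396/1.18×10^-6 = 4.96×10^5 → turbulent
ε/D = 0.0017/396 = 4.29×10^-6
Swamee-Jain: f = 0.01318
h_f = f(L/D)V²/(2g) = 0.01318·(141/0.396)·1.478²/(2·9.81) = 0.5223 m
Δp = ρg·h_f = 1025·9.81·0.5223 = 5.252 kPa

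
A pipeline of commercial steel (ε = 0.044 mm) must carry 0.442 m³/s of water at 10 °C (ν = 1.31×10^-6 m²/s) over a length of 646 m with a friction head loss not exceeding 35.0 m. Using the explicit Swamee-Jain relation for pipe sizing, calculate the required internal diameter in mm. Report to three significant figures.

D ≈ 336 mm

Swamee-Jain (Type III): D = 0.66·[ε^1.25·(LQ²/(gh_f))^4.75 + ν·Q^9.4·(L/(gh_f))^5.2]^0.04
LQ²/(gh_f) = 0.3676; L/(gh_f) = 1.881
Term 1 = ε^1.25·(…)^4.75 = 3.09×10^-8; Term 2 = ν·Q^9.4·(…)^5.2 = 1.63×10^-8
D = 0.66·(3.09×10^-8 + 1.63×10^-8)^0.04 = 0.3361 m = 336 mm
Check: V = 4.98 m/s, Re = 1.28×10^6, f = 0.01371, h_f = 33.3 m ≈ 35.0 m ✓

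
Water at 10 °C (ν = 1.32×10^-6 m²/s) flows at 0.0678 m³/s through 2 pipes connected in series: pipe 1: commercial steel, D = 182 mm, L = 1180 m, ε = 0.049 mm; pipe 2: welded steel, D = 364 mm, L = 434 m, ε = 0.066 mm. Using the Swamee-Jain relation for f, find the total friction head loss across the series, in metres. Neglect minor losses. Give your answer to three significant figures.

Pipe 1: V = 2.606 m/s, Re = 3.59×10^5, ε/D = 2.69×10^-4, f = 0.01656, h_1 = f(L/D)V²/2g = 37.17 m
Pipe 2: V = 0.6515 m/s, Re = 1.80×10^5, ε/D = 1.81×10^-4, f = 0.01725, h_2 = f(L/D)V²/2g = 0.4451 m
Series → Q common, losses add: H = Σh = 37.61 m

H ≈ 37.6 m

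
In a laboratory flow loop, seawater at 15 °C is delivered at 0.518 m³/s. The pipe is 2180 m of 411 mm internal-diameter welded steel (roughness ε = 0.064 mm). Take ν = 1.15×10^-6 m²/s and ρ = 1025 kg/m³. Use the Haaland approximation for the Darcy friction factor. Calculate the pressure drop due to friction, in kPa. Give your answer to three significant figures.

V = 4Q/(πD²) = 4·0.518/(π·0.411²) = 3.904 m/s
Re = VD/ν = 3.904·0.411/1.15×10^-6 = 1.40×10^6 → turbulent
ε/D = 0.064/411 = 1.56×10^-4
Haaland: f = 0.01382
h_f = f(L/D)V²/(2g) = 0.01382·(2180/0.411)·3.904²/(2·9.81) = 56.98 m
Δp = ρg·h_f = 1025·9.81·56.98 = 572.9 kPa

Δp ≈ 573 kPa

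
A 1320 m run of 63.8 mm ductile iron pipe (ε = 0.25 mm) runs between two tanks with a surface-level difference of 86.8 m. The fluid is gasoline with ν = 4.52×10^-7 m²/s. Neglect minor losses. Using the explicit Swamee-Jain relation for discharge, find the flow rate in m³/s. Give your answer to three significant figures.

Swamee-Jain (Type II): Q = -0.965·√(gD⁵h_f/L)·ln[ε/(3.7D) + √(3.17ν²L/(gD³h_f))]
√(gD⁵h_f/L) = √(9.81·0.0638⁵·86.8/1320) = 8.258×10^-4
ε/(3.7D) = 0.00106; √(3.17ν²L/(gD³h_f)) = 6.22×10^-5
Q = -0.965·8.258×10^-4·ln(0.001121) = 0.005413 m³/s
Check: V = 1.69 m/s, Re = 2.39×10^5, f = 0.02888, h_f = 87.3 m ≈ 86.8 m ✓

Q ≈ 0.00541 m³/s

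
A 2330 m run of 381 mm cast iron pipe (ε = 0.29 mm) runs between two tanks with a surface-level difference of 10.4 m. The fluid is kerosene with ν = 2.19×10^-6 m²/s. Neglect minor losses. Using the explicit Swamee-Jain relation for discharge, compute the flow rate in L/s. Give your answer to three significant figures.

Q ≈ 148 L/s

Swamee-Jain (Type II): Q = -0.965·√(gD⁵h_f/L)·ln[ε/(3.7D) + √(3.17ν²L/(gD³h_f))]
√(gD⁵h_f/L) = √(9.81·0.381⁵·10.4/2330) = 0.01875
ε/(3.7D) = 2.06×10^-4; √(3.17ν²L/(gD³h_f)) = 7.92×10^-5
Q = -0.965·0.01875·ln(2.850×10^-4) = 0.1477 m³/s
Check: V = 1.30 m/s, Re = 2.25×10^5, f = 0.02003, h_f = 10.5 m ≈ 10.4 m ✓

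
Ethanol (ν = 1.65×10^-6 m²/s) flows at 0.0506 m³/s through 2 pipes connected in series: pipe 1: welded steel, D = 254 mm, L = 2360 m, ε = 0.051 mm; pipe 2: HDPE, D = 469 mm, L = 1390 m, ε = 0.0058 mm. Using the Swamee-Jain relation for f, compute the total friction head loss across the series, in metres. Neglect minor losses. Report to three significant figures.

H ≈ 8.63 m

Pipe 1: V = 0.9986 m/s, Re = 1.54×10^5, ε/D = 2.01×10^-4, f = 0.01777, h_1 = f(L/D)V²/2g = 8.392 m
Pipe 2: V = 0.2929 m/s, Re = 8.33×10^4, ε/D = 1.24×10^-5, f = 0.01864, h_2 = f(L/D)V²/2g = 0.2415 m
Series → Q common, losses add: H = Σh = 8.634 m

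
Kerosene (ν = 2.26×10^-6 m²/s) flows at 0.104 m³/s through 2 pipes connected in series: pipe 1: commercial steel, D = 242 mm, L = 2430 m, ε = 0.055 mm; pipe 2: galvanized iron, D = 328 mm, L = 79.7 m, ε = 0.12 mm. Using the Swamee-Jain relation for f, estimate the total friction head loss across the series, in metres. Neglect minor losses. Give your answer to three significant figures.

Pipe 1: V = 2.261 m/s, Re = 2.42×10^5, ε/D = 2.27×10^-4, f = 0.01692, h_1 = f(L/D)V²/2g = 44.28 m
Pipe 2: V = 1.231 m/s, Re = 1.79×10^5, ε/D = 3.66×10^-4, f = 0.01841, h_2 = f(L/D)V²/2g = 0.3454 m
Series → Q common, losses add: H = Σh = 44.62 m

H ≈ 44.6 m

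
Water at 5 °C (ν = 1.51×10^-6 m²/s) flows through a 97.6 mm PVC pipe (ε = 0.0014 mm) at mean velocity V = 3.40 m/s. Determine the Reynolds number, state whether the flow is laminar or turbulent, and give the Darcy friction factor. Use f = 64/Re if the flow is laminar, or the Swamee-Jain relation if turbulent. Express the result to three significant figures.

Re ≈ 2.20×10^5; turbulent; f ≈ 0.0154

Re = VD/ν = 3.400·0.0976/1.51×10^-6 = 2.20×10^5
Re > 4000 → turbulent; ε/D = 1.43×10^-5
Swamee-Jain: f = 0.01539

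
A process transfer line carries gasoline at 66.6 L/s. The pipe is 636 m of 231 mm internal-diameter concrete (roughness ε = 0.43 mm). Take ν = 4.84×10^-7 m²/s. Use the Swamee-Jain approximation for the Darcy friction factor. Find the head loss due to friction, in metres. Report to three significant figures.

h_f ≈ 8.27 m

V = 4Q/(πD²) = 4·0.0666/(π·0.231²) = 1.589 m/s
Re = VD/ν = 1.589·0.231/4.84×10^-7 = 7.58×10^5 → turbulent
ε/D = 0.43/231 = 0.00186
Swamee-Jain: f = 0.02333
h_f = f(L/D)V²/(2g) = 0.02333·(636/0.231)·1.589²/(2·9.81) = 8.266 m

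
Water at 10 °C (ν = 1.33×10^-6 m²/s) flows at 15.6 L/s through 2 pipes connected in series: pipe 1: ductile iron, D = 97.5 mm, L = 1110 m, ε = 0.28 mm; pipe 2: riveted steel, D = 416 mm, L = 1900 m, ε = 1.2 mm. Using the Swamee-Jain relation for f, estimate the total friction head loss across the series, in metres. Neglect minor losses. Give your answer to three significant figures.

Pipe 1: V = 2.089 m/s, Re = 1.53×10^5, ε/D = 0.00287, f = 0.02695, h_1 = f(L/D)V²/2g = 68.26 m
Pipe 2: V = 0.1148 m/s, Re = 3.59×10^4, ε/D = 0.00288, f = 0.02956, h_2 = f(L/D)V²/2g = 0.09066 m
Series → Q common, losses add: H = Σh = 68.36 m

H ≈ 68.4 m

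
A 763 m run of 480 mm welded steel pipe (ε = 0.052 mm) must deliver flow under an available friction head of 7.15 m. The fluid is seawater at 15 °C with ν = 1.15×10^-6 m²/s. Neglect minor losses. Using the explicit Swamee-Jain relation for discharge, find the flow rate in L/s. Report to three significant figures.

Q ≈ 463 L/s

Swamee-Jain (Type II): Q = -0.965·√(gD⁵h_f/L)·ln[ε/(3.7D) + √(3.17ν²L/(gD³h_f))]
√(gD⁵h_f/L) = √(9.81·0.480⁵·7.15/763) = 0.04840
ε/(3.7D) = 2.93×10^-5; √(3.17ν²L/(gD³h_f)) = 2.03×10^-5
Q = -0.965·0.04840·ln(4.959×10^-5) = 0.4629 m³/s
Check: V = 2.56 m/s, Re = 1.07×10^6, f = 0.01356, h_f = 7.19 m ≈ 7.15 m ✓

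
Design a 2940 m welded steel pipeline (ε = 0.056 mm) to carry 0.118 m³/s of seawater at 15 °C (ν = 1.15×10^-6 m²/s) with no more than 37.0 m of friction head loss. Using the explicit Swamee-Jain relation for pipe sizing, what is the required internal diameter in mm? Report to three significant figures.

D ≈ 273 mm

Swamee-Jain (Type III): D = 0.66·[ε^1.25·(LQ²/(gh_f))^4.75 + ν·Q^9.4·(L/(gh_f))^5.2]^0.04
LQ²/(gh_f) = 0.1128; L/(gh_f) = 8.100
Term 1 = ε^1.25·(…)^4.75 = 1.53×10^-10; Term 2 = ν·Q^9.4·(…)^5.2 = 1.15×10^-10
D = 0.66·(1.53×10^-10 + 1.15×10^-10)^0.04 = 0.2733 m = 273 mm
Check: V = 2.01 m/s, Re = 4.78×10^5, f = 0.01562, h_f = 34.6 m ≈ 37.0 m ✓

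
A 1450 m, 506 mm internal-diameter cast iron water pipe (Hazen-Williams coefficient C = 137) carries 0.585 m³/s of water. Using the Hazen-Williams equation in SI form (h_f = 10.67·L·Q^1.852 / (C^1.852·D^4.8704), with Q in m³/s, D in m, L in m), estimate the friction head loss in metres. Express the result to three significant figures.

h_f ≈ 17.5 m

h_f = 10.67·1450·0.585^1.852 / (137^1.852·0.506^4.8704) = 17.46 m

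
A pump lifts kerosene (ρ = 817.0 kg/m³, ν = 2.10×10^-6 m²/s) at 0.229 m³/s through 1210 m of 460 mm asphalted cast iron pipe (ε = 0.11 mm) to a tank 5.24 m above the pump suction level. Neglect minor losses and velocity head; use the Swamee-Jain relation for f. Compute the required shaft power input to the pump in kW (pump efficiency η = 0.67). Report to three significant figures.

V = 4Q/(πD²) = 1.378 m/s; Re = 3.02×10^5; ε/D = 2.39×10^-4; f = 0.01661
h_f = f(L/D)V²/2g = 4.227 m
Total head H = z + h_f = 5.24 + 4.227 = 9.467 m
P_hyd = ρgQH = 817.0·9.81·0.229·9.467 = 17.38 kW
P_shaft = P_hyd/η = 17.38/0.67 = 25.93 kW

P_shaft ≈ 25.9 kW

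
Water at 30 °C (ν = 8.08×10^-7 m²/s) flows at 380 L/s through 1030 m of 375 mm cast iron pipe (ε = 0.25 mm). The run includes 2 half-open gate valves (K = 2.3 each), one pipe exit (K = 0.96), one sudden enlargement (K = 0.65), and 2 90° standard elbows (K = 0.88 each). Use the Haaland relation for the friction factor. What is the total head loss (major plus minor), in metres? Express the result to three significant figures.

H_L ≈ 34.8 m

V = 4Q/(πD²) = 3.441 m/s; V²/2g = 0.6033 m
Re = 1.60×10^6, ε/D = 6.67×10^-4 → f = 0.01809 (Haaland)
Major: h_f = f(L/D)·V²/2g = 0.01809·2747·0.6033 = 29.99 m
Minor: ΣK = 7.97; h_m = ΣK·V²/2g = 4.809 m
Total H_L = 29.99 + 4.809 = 34.79 m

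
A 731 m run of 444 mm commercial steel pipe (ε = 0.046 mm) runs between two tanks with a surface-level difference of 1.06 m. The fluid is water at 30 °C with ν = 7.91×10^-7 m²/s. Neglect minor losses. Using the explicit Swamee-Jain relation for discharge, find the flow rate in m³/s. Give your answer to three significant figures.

Swamee-Jain (Type II): Q = -0.965·√(gD⁵h_f/L)·ln[ε/(3.7D) + √(3.17ν²L/(gD³h_f))]
√(gD⁵h_f/L) = √(9.81·0.444⁵·1.06/731) = 0.01567
ε/(3.7D) = 2.80×10^-5; √(3.17ν²L/(gD³h_f)) = 3.99×10^-5
Q = -0.965·0.01567·ln(6.791×10^-5) = 0.1451 m³/s
Check: V = 0.937 m/s, Re = 5.26×10^5, f = 0.01443, h_f = 1.06 m ≈ 1.06 m ✓

Q ≈ 0.145 m³/s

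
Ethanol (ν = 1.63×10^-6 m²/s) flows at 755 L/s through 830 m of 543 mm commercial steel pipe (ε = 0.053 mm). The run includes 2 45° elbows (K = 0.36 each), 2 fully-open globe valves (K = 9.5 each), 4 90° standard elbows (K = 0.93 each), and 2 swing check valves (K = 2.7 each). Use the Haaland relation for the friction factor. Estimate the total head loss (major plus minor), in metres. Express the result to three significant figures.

H_L ≈ 26.6 m

V = 4Q/(πD²) = 3.260 m/s; V²/2g = 0.5418 m
Re = 1.09×10^6, ε/D = 9.76×10^-5 → f = 0.01320 (Haaland)
Major: h_f = f(L/D)·V²/2g = 0.01320·1529·0.5418 = 10.93 m
Minor: ΣK = 28.8; h_m = ΣK·V²/2g = 15.62 m
Total H_L = 10.93 + 15.62 = 26.56 m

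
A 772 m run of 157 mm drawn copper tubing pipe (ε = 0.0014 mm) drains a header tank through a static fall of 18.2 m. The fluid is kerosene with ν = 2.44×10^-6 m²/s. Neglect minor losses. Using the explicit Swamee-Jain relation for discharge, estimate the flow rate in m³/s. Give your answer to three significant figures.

Q ≈ 0.0400 m³/s

Swamee-Jain (Type II): Q = -0.965·√(gD⁵h_f/L)·ln[ε/(3.7D) + √(3.17ν²L/(gD³h_f))]
√(gD⁵h_f/L) = √(9.81·0.157⁵·18.2/772) = 0.004697
ε/(3.7D) = 2.41×10^-6; √(3.17ν²L/(gD³h_f)) = 1.45×10^-4
Q = -0.965·0.004697·ln(1.476×10^-4) = 0.03998 m³/s
Check: V = 2.07 m/s, Re = 1.33×10^5, f = 0.01691, h_f = 18.1 m ≈ 18.2 m ✓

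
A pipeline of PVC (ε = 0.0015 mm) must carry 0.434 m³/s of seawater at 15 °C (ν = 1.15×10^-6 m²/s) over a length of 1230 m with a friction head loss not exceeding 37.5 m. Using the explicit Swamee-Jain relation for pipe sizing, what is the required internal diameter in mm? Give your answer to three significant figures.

Swamee-Jain (Type III): D = 0.66·[ε^1.25·(LQ²/(gh_f))^4.75 + ν·Q^9.4·(L/(gh_f))^5.2]^0.04
LQ²/(gh_f) = 0.6298; L/(gh_f) = 3.344
Term 1 = ε^1.25·(…)^4.75 = 5.84×10^-9; Term 2 = ν·Q^9.4·(…)^5.2 = 2.39×10^-7
D = 0.66·(5.84×10^-9 + 2.39×10^-7)^0.04 = 0.3590 m = 359 mm
Check: V = 4.29 m/s, Re = 1.34×10^6, f = 0.01118, h_f = 35.9 m ≈ 37.5 m ✓

D ≈ 359 mm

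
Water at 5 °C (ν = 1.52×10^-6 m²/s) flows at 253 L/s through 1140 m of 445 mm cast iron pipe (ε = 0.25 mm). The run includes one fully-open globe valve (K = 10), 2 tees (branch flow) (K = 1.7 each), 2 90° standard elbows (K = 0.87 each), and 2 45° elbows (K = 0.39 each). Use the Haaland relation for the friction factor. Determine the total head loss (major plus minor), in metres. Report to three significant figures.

H_L ≈ 8.36 m

V = 4Q/(πD²) = 1.627 m/s; V²/2g = 0.1349 m
Re = 4.76×10^5, ε/D = 5.62×10^-4 → f = 0.01800 (Haaland)
Major: h_f = f(L/D)·V²/2g = 0.01800·2562·0.1349 = 6.218 m
Minor: ΣK = 15.9; h_m = ΣK·V²/2g = 2.147 m
Total H_L = 6.218 + 2.147 = 8.365 m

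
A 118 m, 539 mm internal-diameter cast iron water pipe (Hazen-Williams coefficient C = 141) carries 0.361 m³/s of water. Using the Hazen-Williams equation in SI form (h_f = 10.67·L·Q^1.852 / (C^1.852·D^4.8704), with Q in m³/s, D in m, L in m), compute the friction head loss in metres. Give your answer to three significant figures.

h_f = 10.67·118·0.361^1.852 / (141^1.852·0.539^4.8704) = 0.4050 m

h_f ≈ 0.405 m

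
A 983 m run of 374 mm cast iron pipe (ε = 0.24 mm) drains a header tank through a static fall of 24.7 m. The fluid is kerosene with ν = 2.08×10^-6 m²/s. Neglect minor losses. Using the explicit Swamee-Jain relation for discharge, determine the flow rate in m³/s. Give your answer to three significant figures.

Swamee-Jain (Type II): Q = -0.965·√(gD⁵h_f/L)·ln[ε/(3.7D) + √(3.17ν²L/(gD³h_f))]
√(gD⁵h_f/L) = √(9.81·0.374⁵·24.7/983) = 0.04247
ε/(3.7D) = 1.73×10^-4; √(3.17ν²L/(gD³h_f)) = 3.26×10^-5
Q = -0.965·0.04247·ln(2.060×10^-4) = 0.3478 m³/s
Check: V = 3.17 m/s, Re = 5.69×10^5, f = 0.01851, h_f = 24.9 m ≈ 24.7 m ✓

Q ≈ 0.348 m³/s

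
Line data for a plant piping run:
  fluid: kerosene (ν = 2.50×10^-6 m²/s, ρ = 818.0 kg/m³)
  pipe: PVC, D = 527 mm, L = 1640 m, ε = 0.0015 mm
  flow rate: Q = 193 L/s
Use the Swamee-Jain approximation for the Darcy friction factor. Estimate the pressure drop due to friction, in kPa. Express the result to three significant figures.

V = 4Q/(πD²) = 4·0.193/(π·0.527²) = 0.8848 m/s
Re = VD/ν = 0.8848·0.527/2.50×10^-6 = 1.87×10^5 → turbulent
ε/D = 0.0015/527 = 2.85×10^-6
Swamee-Jain: f = 0.01577
h_f = f(L/D)V²/(2g) = 0.01577·(1640/0.527)·0.8848²/(2·9.81) = 1.958 m
Δp = ρg·h_f = 818.0·9.81·1.958 = 15.71 kPa

Δp ≈ 15.7 kPa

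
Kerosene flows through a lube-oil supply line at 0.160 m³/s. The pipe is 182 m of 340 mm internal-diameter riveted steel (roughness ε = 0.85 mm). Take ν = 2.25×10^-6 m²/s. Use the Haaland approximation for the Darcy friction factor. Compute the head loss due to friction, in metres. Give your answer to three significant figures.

h_f ≈ 2.16 m

V = 4Q/(πD²) = 4·0.160/(π·0.340²) = 1.762 m/s
Re = VD/ν = 1.762·0.340/2.25×10^-6 = 2.66×10^5 → turbulent
ε/D = 0.85/340 = 0.00250
Haaland: f = 0.02544
h_f = f(L/D)V²/(2g) = 0.02544·(182/0.340)·1.762²/(2·9.81) = 2.155 m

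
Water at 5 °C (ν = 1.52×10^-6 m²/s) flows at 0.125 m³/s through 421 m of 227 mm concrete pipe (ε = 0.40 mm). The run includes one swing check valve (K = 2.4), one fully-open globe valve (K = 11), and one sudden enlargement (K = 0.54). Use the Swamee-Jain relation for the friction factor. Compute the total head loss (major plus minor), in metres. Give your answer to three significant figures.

H_L ≈ 27.7 m

V = 4Q/(πD²) = 3.089 m/s; V²/2g = 0.4862 m
Re = 4.61×10^5, ε/D = 0.00176 → f = 0.02321 (Swamee-Jain)
Major: h_f = f(L/D)·V²/2g = 0.02321·1855·0.4862 = 20.93 m
Minor: ΣK = 13.9; h_m = ΣK·V²/2g = 6.778 m
Total H_L = 20.93 + 6.778 = 27.70 m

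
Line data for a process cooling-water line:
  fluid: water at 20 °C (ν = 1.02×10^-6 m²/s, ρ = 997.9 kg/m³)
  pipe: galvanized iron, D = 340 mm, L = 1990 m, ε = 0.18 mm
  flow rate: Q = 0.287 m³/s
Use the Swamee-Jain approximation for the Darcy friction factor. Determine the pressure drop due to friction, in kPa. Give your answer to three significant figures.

Δp ≈ 510 kPa

V = 4Q/(πD²) = 4·0.287/(π·0.340²) = 3.161 m/s
Re = VD/ν = 3.161·0.340/1.02×10^-6 = 1.05×10^6 → turbulent
ε/D = 0.18/340 = 5.29×10^-4
Swamee-Jain: f = 0.01747
h_f = f(L/D)V²/(2g) = 0.01747·(1990/0.340)·3.161²/(2·9.81) = 52.08 m
Δp = ρg·h_f = 997.9·9.81·52.08 = 509.8 kPa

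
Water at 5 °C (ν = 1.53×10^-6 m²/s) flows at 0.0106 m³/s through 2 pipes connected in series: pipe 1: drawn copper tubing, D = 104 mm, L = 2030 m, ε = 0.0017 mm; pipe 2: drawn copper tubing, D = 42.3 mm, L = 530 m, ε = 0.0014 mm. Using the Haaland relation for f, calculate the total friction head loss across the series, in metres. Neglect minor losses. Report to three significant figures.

H ≈ 595 m

Pipe 1: V = 1.248 m/s, Re = 8.48×10^4, ε/D = 1.63×10^-5, f = 0.01851, h_1 = f(L/D)V²/2g = 28.67 m
Pipe 2: V = 7.543 m/s, Re = 2.09×10^5, ε/D = 3.31×10^-5, f = 0.01559, h_2 = f(L/D)V²/2g = 566.6 m
Series → Q common, losses add: H = Σh = 595.3 m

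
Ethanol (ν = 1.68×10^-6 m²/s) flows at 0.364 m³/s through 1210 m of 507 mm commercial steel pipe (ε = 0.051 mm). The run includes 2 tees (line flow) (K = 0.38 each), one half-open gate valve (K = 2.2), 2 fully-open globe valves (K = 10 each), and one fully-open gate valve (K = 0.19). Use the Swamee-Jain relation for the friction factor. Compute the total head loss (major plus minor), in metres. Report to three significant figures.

H_L ≈ 9.50 m

V = 4Q/(πD²) = 1.803 m/s; V²/2g = 0.1657 m
Re = 5.44×10^5, ε/D = 1.01×10^-4 → f = 0.01434 (Swamee-Jain)
Major: h_f = f(L/D)·V²/2g = 0.01434·2387·0.1657 = 5.669 m
Minor: ΣK = 23.1; h_m = ΣK·V²/2g = 3.836 m
Total H_L = 5.669 + 3.836 = 9.505 m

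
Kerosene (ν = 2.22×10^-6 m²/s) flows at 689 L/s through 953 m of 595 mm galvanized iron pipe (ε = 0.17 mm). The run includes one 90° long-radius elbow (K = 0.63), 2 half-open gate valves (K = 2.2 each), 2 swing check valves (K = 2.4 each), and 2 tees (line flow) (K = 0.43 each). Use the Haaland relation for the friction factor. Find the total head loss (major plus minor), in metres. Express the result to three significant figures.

V = 4Q/(πD²) = 2.478 m/s; V²/2g = 0.3130 m
Re = 6.64×10^5, ε/D = 2.86×10^-4 → f = 0.01577 (Haaland)
Major: h_f = f(L/D)·V²/2g = 0.01577·1602·0.3130 = 7.904 m
Minor: ΣK = 10.7; h_m = ΣK·V²/2g = 3.346 m
Total H_L = 7.904 + 3.346 = 11.25 m

H_L ≈ 11.2 m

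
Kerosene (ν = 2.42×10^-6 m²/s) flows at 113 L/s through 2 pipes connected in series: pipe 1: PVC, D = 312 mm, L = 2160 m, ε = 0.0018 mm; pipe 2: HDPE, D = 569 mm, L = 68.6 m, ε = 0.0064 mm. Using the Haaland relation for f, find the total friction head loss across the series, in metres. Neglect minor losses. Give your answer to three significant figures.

Pipe 1: V = 1.478 m/s, Re = 1.91×10^5, ε/D = 5.77×10^-6, f = 0.01568, h_1 = f(L/D)V²/2g = 12.09 m
Pipe 2: V = 0.4444 m/s, Re = 1.04×10^5, ε/D = 1.12×10^-5, f = 0.01770, h_2 = f(L/D)V²/2g = 0.02148 m
Series → Q common, losses add: H = Σh = 12.11 m

H ≈ 12.1 m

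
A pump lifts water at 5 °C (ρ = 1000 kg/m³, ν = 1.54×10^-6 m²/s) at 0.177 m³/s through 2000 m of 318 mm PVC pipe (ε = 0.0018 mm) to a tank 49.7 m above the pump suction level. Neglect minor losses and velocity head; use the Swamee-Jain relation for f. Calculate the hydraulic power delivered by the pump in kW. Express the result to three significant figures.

V = 4Q/(πD²) = 2.229 m/s; Re = 4.60×10^5; ε/D = 5.66×10^-6; f = 0.01337
h_f = f(L/D)V²/2g = 21.29 m
Total head H = z + h_f = 49.7 + 21.29 = 70.99 m
P_hyd = ρgQH = 1000·9.81·0.177·70.99 = 123.3 kW

P_hyd ≈ 123 kW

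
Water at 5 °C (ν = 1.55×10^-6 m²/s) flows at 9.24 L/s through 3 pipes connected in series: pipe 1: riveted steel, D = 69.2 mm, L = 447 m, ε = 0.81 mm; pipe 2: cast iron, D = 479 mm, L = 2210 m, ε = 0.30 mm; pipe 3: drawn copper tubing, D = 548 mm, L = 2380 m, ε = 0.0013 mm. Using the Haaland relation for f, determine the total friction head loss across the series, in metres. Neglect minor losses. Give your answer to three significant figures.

H ≈ 80.6 m

Pipe 1: V = 2.457 m/s, Re = 1.10×10^5, ε/D = 0.0117, f = 0.04055, h_1 = f(L/D)V²/2g = 80.58 m
Pipe 2: V = 0.05128 m/s, Re = 1.58×10^4, ε/D = 6.26×10^-4, f = 0.02833, h_2 = f(L/D)V²/2g = 0.01752 m
Pipe 3: V = 0.03918 m/s, Re = 1.39×10^4, ε/D = 2.37×10^-6, f = 0.02830, h_3 = f(L/D)V²/2g = 0.009614 m
Series → Q common, losses add: H = Σh = 80.61 m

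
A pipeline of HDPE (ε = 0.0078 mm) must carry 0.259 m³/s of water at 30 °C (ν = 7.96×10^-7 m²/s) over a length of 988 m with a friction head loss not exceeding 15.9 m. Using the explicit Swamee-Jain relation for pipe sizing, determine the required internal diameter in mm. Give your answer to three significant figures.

D ≈ 335 mm

Swamee-Jain (Type III): D = 0.66·[ε^1.25·(LQ²/(gh_f))^4.75 + ν·Q^9.4·(L/(gh_f))^5.2]^0.04
LQ²/(gh_f) = 0.4249; L/(gh_f) = 6.334
Term 1 = ε^1.25·(…)^4.75 = 7.07×10^-9; Term 2 = ν·Q^9.4·(…)^5.2 = 3.59×10^-8
D = 0.66·(7.07×10^-9 + 3.59×10^-8)^0.04 = 0.3349 m = 335 mm
Check: V = 2.94 m/s, Re = 1.24×10^6, f = 0.01182, h_f = 15.4 m ≈ 15.9 m ✓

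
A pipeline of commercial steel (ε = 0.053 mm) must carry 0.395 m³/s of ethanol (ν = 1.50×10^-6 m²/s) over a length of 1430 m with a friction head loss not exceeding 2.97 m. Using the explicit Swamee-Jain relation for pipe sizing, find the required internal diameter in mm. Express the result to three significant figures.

Swamee-Jain (Type III): D = 0.66·[ε^1.25·(LQ²/(gh_f))^4.75 + ν·Q^9.4·(L/(gh_f))^5.2]^0.04
LQ²/(gh_f) = 7.658; L/(gh_f) = 49.08
Term 1 = ε^1.25·(…)^4.75 = 0.0716; Term 2 = ν·Q^9.4·(…)^5.2 = 0.150
D = 0.66·(0.0716 + 0.150)^0.04 = 0.6214 m = 621 mm
Check: V = 1.30 m/s, Re = 5.40×10^5, f = 0.01416, h_f = 2.82 m ≈ 2.97 m ✓

D ≈ 621 mm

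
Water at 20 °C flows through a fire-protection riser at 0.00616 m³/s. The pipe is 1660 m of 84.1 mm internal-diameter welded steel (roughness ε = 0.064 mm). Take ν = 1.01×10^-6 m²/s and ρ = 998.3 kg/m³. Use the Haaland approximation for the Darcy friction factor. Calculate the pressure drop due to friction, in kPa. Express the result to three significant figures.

V = 4Q/(πD²) = 4·0.00616/(π·0.0841²) = 1.109 m/s
Re = VD/ν = 1.109·0.0841/1.01×10^-6 = 9.23×10^4 → turbulent
ε/D = 0.064/84.1 = 7.61×10^-4
Haaland: f = 0.02128
h_f = f(L/D)V²/(2g) = 0.02128·(1660/0.0841)·1.109²/(2·9.81) = 26.33 m
Δp = ρg·h_f = 998.3·9.81·26.33 = 257.9 kPa

Δp ≈ 258 kPa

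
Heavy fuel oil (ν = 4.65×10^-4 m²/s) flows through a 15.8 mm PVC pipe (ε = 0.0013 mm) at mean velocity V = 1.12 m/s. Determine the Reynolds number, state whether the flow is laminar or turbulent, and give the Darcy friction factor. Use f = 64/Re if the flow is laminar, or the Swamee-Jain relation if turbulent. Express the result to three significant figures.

Re ≈ 38.1; laminar; f = 64/Re ≈ 1.68

Re = VD/ν = 1.120·0.0158/4.65×10^-4 = 38.1
Re < 2300 → laminar → f = 64/Re = 1.682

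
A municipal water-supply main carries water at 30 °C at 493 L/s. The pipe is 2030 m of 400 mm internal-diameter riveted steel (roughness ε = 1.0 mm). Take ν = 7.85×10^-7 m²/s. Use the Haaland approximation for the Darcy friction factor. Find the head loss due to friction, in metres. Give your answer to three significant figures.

h_f ≈ 99.5 m

V = 4Q/(πD²) = 4·0.493/(π·0.400²) = 3.923 m/s
Re = VD/ν = 3.923·0.400/7.85×10^-7 = 2.00×10^6 → turbulent
ε/D = 1.0/400 = 0.00250
Haaland: f = 0.02499
h_f = f(L/D)V²/(2g) = 0.02499·(2030/0.400)·3.923²/(2·9.81) = 99.51 m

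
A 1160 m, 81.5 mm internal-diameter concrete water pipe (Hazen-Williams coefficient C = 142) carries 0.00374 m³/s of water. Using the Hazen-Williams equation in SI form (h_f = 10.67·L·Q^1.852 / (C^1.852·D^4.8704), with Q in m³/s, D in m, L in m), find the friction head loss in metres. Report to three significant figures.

h_f ≈ 8.22 m

h_f = 10.67·1160·0.00374^1.852 / (142^1.852·0.0815^4.8704) = 8.216 m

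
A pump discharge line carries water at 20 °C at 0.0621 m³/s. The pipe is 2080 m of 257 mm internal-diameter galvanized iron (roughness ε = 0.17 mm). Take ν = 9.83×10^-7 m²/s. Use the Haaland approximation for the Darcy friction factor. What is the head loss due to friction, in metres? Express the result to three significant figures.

h_f ≈ 11.2 m

V = 4Q/(πD²) = 4·0.0621/(π·0.257²) = 1.197 m/s
Re = VD/ν = 1.197·0.257/9.83×10^-7 = 3.13×10^5 → turbulent
ε/D = 0.17/257 = 6.61×10^-4
Haaland: f = 0.01891
h_f = f(L/D)V²/(2g) = 0.01891·(2080/0.257)·1.197²/(2·9.81) = 11.18 m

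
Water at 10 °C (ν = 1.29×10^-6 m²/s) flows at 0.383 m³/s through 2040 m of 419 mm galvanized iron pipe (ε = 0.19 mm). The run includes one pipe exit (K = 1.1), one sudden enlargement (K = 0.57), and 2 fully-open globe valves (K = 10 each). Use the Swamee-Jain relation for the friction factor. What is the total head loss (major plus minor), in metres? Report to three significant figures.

V = 4Q/(πD²) = 2.778 m/s; V²/2g = 0.3932 m
Re = 9.02×10^5, ε/D = 4.53×10^-4 → f = 0.01704 (Swamee-Jain)
Major: h_f = f(L/D)·V²/2g = 0.01704·4869·0.3932 = 32.62 m
Minor: ΣK = 21.7; h_m = ΣK·V²/2g = 8.522 m
Total H_L = 32.62 + 8.522 = 41.14 m

H_L ≈ 41.1 m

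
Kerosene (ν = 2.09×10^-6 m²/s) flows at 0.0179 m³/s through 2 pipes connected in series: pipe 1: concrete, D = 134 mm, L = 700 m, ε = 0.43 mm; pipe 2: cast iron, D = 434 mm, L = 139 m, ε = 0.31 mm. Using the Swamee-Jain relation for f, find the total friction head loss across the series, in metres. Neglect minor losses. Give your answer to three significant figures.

Pipe 1: V = 1.269 m/s, Re = 8.14×10^4, ε/D = 0.00321, f = 0.02845, h_1 = f(L/D)V²/2g = 12.20 m
Pipe 2: V = 0.1210 m/s, Re = 2.51×10^4, ε/D = 7.14×10^-4, f = 0.02627, h_2 = f(L/D)V²/2g = 0.006278 m
Series → Q common, losses add: H = Σh = 12.21 m

H ≈ 12.2 m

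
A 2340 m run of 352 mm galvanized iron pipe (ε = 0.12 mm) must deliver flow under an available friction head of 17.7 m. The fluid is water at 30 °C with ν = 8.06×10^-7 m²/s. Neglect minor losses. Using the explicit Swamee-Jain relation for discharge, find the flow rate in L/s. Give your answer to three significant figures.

Swamee-Jain (Type II): Q = -0.965·√(gD⁵h_f/L)·ln[ε/(3.7D) + √(3.17ν²L/(gD³h_f))]
√(gD⁵h_f/L) = √(9.81·0.352⁵·17.7/2340) = 0.02002
ε/(3.7D) = 9.21×10^-5; √(3.17ν²L/(gD³h_f)) = 2.52×10^-5
Q = -0.965·0.02002·ln(1.174×10^-4) = 0.1749 m³/s
Check: V = 1.80 m/s, Re = 7.85×10^5, f = 0.01628, h_f = 17.8 m ≈ 17.7 m ✓

Q ≈ 175 L/s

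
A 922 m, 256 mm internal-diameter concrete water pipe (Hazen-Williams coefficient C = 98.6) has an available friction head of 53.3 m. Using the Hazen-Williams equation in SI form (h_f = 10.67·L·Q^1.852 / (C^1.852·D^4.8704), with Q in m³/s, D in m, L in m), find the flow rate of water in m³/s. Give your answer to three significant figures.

Q ≈ 0.164 m³/s

Rearranging: Q = [h_f·C^1.852·D^4.8704 / (10.67·L)]^(1/1.852)
Q = [53.3·98.6^1.852·0.256^4.8704 / (10.67·922)]^0.540 = 0.1637 m³/s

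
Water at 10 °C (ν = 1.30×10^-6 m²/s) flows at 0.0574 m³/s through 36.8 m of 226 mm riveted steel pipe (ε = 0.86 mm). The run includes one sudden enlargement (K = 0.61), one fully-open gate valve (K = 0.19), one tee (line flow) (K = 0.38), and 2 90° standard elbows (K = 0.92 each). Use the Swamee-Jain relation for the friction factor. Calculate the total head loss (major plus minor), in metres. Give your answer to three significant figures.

V = 4Q/(πD²) = 1.431 m/s; V²/2g = 0.1044 m
Re = 2.49×10^5, ε/D = 0.00381 → f = 0.02862 (Swamee-Jain)
Major: h_f = f(L/D)·V²/2g = 0.02862·162.8·0.1044 = 0.4864 m
Minor: ΣK = 3.02; h_m = ΣK·V²/2g = 0.3152 m
Total H_L = 0.4864 + 0.3152 = 0.8015 m

H_L ≈ 0.802 m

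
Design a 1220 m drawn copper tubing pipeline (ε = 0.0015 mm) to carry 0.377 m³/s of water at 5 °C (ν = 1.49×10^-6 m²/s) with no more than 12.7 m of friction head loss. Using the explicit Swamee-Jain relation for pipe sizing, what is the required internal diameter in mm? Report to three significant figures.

D ≈ 430 mm

Swamee-Jain (Type III): D = 0.66·[ε^1.25·(LQ²/(gh_f))^4.75 + ν·Q^9.4·(L/(gh_f))^5.2]^0.04
LQ²/(gh_f) = 1.392; L/(gh_f) = 9.792
Term 1 = ε^1.25·(…)^4.75 = 2.52×10^-7; Term 2 = ν·Q^9.4·(…)^5.2 = 2.20×10^-5
D = 0.66·(2.52×10^-7 + 2.20×10^-5)^0.04 = 0.4300 m = 430 mm
Check: V = 2.60 m/s, Re = 7.49×10^5, f = 0.01227, h_f = 12.0 m ≈ 12.7 m ✓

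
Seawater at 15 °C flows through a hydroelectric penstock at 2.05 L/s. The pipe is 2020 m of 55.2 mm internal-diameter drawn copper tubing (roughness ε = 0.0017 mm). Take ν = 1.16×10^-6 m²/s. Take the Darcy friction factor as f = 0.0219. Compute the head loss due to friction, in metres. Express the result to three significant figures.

V = 4Q/(πD²) = 4·0.00205/(π·0.0552²) = 0.8566 m/s
h_f = f(L/D)V²/(2g) = 0.02190·(2020/0.0552)·0.8566²/(2·9.81) = 29.97 m

h_f ≈ 30.0 m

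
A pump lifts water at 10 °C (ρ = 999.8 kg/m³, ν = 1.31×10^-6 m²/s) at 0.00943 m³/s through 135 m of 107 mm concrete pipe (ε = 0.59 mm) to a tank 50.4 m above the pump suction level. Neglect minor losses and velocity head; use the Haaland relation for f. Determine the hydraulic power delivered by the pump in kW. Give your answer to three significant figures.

V = 4Q/(πD²) = 1.049 m/s; Re = 8.57×10^4; ε/D = 0.00551; f = 0.03228
h_f = f(L/D)V²/2g = 2.283 m
Total head H = z + h_f = 50.4 + 2.283 = 52.68 m
P_hyd = ρgQH = 999.8·9.81·0.00943·52.68 = 4.873 kW

P_hyd ≈ 4.87 kW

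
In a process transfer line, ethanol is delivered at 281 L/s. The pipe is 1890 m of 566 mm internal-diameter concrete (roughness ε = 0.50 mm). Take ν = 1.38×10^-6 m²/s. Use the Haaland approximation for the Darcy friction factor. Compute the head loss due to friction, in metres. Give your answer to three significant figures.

V = 4Q/(πD²) = 4·0.281/(π·0.566²) = 1.117 m/s
Re = VD/ν = 1.117·0.566/1.38×10^-6 = 4.58×10^5 → turbulent
ε/D = 0.50/566 = 8.83×10^-4
Haaland: f = 0.01971
h_f = f(L/D)V²/(2g) = 0.01971·(1890/0.566)·1.117²/(2·9.81) = 4.185 m

h_f ≈ 4.18 m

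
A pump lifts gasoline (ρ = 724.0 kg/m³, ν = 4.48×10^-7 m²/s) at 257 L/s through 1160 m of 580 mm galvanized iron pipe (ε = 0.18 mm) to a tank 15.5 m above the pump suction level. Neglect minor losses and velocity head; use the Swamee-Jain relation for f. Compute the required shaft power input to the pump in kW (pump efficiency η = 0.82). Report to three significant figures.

P_shaft ≈ 37.9 kW

V = 4Q/(πD²) = 0.9727 m/s; Re = 1.26×10^6; ε/D = 3.10×10^-4; f = 0.01571
h_f = f(L/D)V²/2g = 1.515 m
Total head H = z + h_f = 15.5 + 1.515 = 17.01 m
P_hyd = ρgQH = 724.0·9.81·0.257·17.01 = 31.06 kW
P_shaft = P_hyd/η = 31.06/0.82 = 37.88 kW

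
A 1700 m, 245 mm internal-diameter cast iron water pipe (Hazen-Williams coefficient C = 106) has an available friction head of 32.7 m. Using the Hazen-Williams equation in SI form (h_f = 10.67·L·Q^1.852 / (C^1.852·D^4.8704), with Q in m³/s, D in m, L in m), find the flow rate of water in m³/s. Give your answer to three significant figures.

Q ≈ 0.0865 m³/s

Rearranging: Q = [h_f·C^1.852·D^4.8704 / (10.67·L)]^(1/1.852)
Q = [32.7·106^1.852·0.245^4.8704 / (10.67·1700)]^0.540 = 0.08655 m³/s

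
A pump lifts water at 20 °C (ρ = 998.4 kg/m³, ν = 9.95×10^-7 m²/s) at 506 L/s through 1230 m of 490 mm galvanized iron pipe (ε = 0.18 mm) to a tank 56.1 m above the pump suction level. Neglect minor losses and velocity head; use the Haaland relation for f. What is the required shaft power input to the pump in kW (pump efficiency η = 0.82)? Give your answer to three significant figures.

P_shaft ≈ 428 kW

V = 4Q/(πD²) = 2.683 m/s; Re = 1.32×10^6; ε/D = 3.67×10^-4; f = 0.01605
h_f = f(L/D)V²/2g = 14.79 m
Total head H = z + h_f = 56.1 + 14.79 = 70.89 m
P_hyd = ρgQH = 998.4·9.81·0.506·70.89 = 351.3 kW
P_shaft = P_hyd/η = 351.3/0.82 = 428.4 kW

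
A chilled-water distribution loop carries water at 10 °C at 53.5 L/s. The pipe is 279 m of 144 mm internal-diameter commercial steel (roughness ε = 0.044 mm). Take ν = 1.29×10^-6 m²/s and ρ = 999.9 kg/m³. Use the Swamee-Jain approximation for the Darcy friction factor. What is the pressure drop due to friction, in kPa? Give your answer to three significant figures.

V = 4Q/(πD²) = 4·0.0535/(π·0.144²) = 3.285 m/s
Re = VD/ν = 3.285·0.144/1.29×10^-6 = 3.67×10^5 → turbulent
ε/D = 0.044/144 = 3.06×10^-4
Swamee-Jain: f = 0.01680
h_f = f(L/D)V²/(2g) = 0.01680·(279/0.144)·3.285²/(2·9.81) = 17.91 m
Δp = ρg·h_f = 999.9·9.81·17.91 = 175.7 kPa

Δp ≈ 176 kPa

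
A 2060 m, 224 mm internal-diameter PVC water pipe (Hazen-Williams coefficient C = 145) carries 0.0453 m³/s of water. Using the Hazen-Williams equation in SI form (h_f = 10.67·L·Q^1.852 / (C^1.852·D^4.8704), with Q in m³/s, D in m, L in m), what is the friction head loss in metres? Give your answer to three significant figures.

h_f = 10.67·2060·0.0453^1.852 / (145^1.852·0.224^4.8704) = 10.35 m

h_f ≈ 10.3 m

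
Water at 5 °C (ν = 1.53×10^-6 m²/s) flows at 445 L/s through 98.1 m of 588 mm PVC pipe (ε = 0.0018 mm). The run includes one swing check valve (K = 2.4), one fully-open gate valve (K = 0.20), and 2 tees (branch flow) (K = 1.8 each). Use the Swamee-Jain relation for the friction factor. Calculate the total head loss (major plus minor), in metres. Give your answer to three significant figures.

V = 4Q/(πD²) = 1.639 m/s; V²/2g = 0.1369 m
Re = 6.30×10^5, ε/D = 3.06×10^-6 → f = 0.01262 (Swamee-Jain)
Major: h_f = f(L/D)·V²/2g = 0.01262·166.8·0.1369 = 0.2883 m
Minor: ΣK = 6.20; h_m = ΣK·V²/2g = 0.8486 m
Total H_L = 0.2883 + 0.8486 = 1.137 m

H_L ≈ 1.14 m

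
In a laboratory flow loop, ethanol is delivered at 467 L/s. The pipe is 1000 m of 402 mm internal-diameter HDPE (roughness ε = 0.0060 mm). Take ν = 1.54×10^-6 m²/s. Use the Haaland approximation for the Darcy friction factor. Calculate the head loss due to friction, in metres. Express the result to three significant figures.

h_f ≈ 20.5 m

V = 4Q/(πD²) = 4·0.467/(π·0.402²) = 3.679 m/s
Re = VD/ν = 3.679·0.402/1.54×10^-6 = 9.60×10^5 → turbulent
ε/D = 0.0060/402 = 1.49×10^-5
Haaland: f = 0.01193
h_f = f(L/D)V²/(2g) = 0.01193·(1000/0.402)·3.679²/(2·9.81) = 20.48 m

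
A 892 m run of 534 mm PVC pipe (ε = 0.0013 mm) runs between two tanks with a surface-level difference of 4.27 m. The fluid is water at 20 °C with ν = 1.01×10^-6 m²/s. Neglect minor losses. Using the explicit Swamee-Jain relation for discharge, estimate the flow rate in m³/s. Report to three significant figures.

Q ≈ 0.467 m³/s

Swamee-Jain (Type II): Q = -0.965·√(gD⁵h_f/L)·ln[ε/(3.7D) + √(3.17ν²L/(gD³h_f))]
√(gD⁵h_f/L) = √(9.81·0.534⁵·4.27/892) = 0.04516
ε/(3.7D) = 6.58×10^-7; √(3.17ν²L/(gD³h_f)) = 2.13×10^-5
Q = -0.965·0.04516·ln(2.192×10^-5) = 0.4675 m³/s
Check: V = 2.09 m/s, Re = 1.10×10^6, f = 0.01148, h_f = 4.26 m ≈ 4.27 m ✓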